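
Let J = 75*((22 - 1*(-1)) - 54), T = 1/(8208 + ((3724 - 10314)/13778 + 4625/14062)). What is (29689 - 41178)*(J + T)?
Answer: 21239186826746604373/795120079879 ≈ 2.6712e+7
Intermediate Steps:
T = 96873118/795120079879 (T = 1/(8208 + (-6590*1/13778 + 4625*(1/14062))) = 1/(8208 + (-3295/6889 + 4625/14062)) = 1/(8208 - 14472665/96873118) = 1/(795120079879/96873118) = 96873118/795120079879 ≈ 0.00012183)
J = -2325 (J = 75*((22 + 1) - 54) = 75*(23 - 54) = 75*(-31) = -2325)
(29689 - 41178)*(J + T) = (29689 - 41178)*(-2325 + 96873118/795120079879) = -11489*(-1848654088845557/795120079879) = 21239186826746604373/795120079879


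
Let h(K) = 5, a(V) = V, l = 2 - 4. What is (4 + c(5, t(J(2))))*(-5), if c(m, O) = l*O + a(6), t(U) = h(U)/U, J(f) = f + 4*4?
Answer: -425/9 ≈ -47.222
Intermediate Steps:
l = -2
J(f) = 16 + f (J(f) = f + 16 = 16 + f)
t(U) = 5/U
c(m, O) = 6 - 2*O (c(m, O) = -2*O + 6 = 6 - 2*O)
(4 + c(5, t(J(2))))*(-5) = (4 + (6 - 10/(16 + 2)))*(-5) = (4 + (6 - 10/18))*(-5) = (4 + (6 - 2*5/18))*(-5) = (4 + (6 - 5/9))*(-5) = (4 + 49/9)*(-5) = (85/9)*(-5) = -425/9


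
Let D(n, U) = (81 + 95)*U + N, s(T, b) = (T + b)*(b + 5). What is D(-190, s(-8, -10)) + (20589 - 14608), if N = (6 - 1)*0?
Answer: 21821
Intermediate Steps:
N = 0 (N = 5*0 = 0)
s(T, b) = (5 + b)*(T + b) (s(T, b) = (T + b)*(5 + b) = (5 + b)*(T + b))
D(n, U) = 176*U (D(n, U) = (81 + 95)*U + 0 = 176*U + 0 = 176*U)
D(-190, s(-8, -10)) + (20589 - 14608) = 176*((-10)**2 + 5*(-8) + 5*(-10) - 8*(-10)) + (20589 - 14608) = 176*(100 - 40 - 50 + 80) + 5981 = 176*90 + 5981 = 15840 + 5981 = 21821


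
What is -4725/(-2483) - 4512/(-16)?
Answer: 704931/2483 ≈ 283.90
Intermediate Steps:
-4725/(-2483) - 4512/(-16) = -4725*(-1/2483) - 4512*(-1/16) = 4725/2483 + 282 = 704931/2483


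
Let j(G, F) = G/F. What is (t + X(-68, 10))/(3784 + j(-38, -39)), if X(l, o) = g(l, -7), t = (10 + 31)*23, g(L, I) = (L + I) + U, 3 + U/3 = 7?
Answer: 17160/73807 ≈ 0.23250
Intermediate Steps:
U = 12 (U = -9 + 3*7 = -9 + 21 = 12)
g(L, I) = 12 + I + L (g(L, I) = (L + I) + 12 = (I + L) + 12 = 12 + I + L)
t = 943 (t = 41*23 = 943)
X(l, o) = 5 + l (X(l, o) = 12 - 7 + l = 5 + l)
(t + X(-68, 10))/(3784 + j(-38, -39)) = (943 + (5 - 68))/(3784 - 38/(-39)) = (943 - 63)/(3784 - 38*(-1/39)) = 880/(3784 + 38/39) = 880/(147614/39) = 880*(39/147614) = 17160/73807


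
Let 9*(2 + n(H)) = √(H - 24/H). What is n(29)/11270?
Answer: -1/5635 + √23693/2941470 ≈ -0.00012513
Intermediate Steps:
n(H) = -2 + √(H - 24/H)/9
n(29)/11270 = (-2 + √(29 - 24/29)/9)/11270 = (-2 + √(29 - 24*1/29)/9)*(1/11270) = (-2 + √(29 - 24/29)/9)*(1/11270) = (-2 + √(817/29)/9)*(1/11270) = (-2 + (√23693/29)/9)*(1/11270) = (-2 + √23693/261)*(1/11270) = -1/5635 + √23693/2941470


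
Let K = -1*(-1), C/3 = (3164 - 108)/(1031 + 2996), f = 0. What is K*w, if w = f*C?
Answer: 0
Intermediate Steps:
C = 9168/4027 (C = 3*((3164 - 108)/(1031 + 2996)) = 3*(3056/4027) = 9168/4027 ≈ 2.2766)
K = 1
w = 0 (w = 0*(9168/4027) = 0)
K*w = 1*0 = 0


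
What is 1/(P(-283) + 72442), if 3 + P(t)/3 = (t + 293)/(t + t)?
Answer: 283/20498524 ≈ 1.3806e-5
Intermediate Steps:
P(t) = -9 + 3*(293 + t)/(2*t) (P(t) = -9 + 3*((t + 293)/(t + t)) = -9 + 3*((293 + t)/((2*t))) = -9 + 3*((293 + t)*(1/(2*t))) = -9 + 3*((293 + t)/(2*t)) = -9 + 3*(293 + t)/(2*t))
1/(P(-283) + 72442) = 1/((3/2)*(293 - 5*(-283))/(-283) + 72442) = 1/((3/2)*(-1/283)*(293 + 1415) + 72442) = 1/((3/2)*(-1/283)*1708 + 72442) = 1/(-2562/283 + 72442) = 1/(20498524/283) = 283/20498524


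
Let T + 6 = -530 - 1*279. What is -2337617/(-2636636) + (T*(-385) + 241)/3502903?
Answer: 9016391492327/9235880154308 ≈ 0.97624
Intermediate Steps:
T = -815 (T = -6 + (-530 - 1*279) = -6 + (-530 - 279) = -6 - 809 = -815)
-2337617/(-2636636) + (T*(-385) + 241)/3502903 = -2337617/(-2636636) + (-815*(-385) + 241)/3502903 = -2337617*(-1/2636636) + (313775 + 241)*(1/3502903) = 2337617/2636636 + 314016*(1/3502903) = 2337617/2636636 + 314016/3502903 = 9016391492327/9235880154308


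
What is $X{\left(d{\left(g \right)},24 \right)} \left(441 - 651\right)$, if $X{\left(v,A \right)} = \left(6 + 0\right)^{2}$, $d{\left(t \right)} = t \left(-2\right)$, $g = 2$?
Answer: $-7560$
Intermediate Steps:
$d{\left(t \right)} = - 2 t$
$X{\left(v,A \right)} = 36$ ($X{\left(v,A \right)} = 6^{2} = 36$)
$X{\left(d{\left(g \right)},24 \right)} \left(441 - 651\right) = 36 \left(441 - 651\right) = 36 \left(-210\right) = -7560$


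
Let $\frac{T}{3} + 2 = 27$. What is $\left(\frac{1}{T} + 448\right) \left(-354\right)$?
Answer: $- \frac{3964918}{25} \approx -1.586 \cdot 10^{5}$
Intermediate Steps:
$T = 75$ ($T = -6 + 3 \cdot 27 = -6 + 81 = 75$)
$\left(\frac{1}{T} + 448\right) \left(-354\right) = \left(\frac{1}{75} + 448\right) \left(-354\right) = \frac{33601}{75} \left(-354\right) = - \frac{3964918}{25}$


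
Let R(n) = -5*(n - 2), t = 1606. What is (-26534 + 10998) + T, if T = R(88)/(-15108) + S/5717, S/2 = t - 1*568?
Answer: -670924171589/43186218 ≈ -15536.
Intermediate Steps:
R(n) = 10 - 5*n (R(n) = -5*(-2 + n) = 10 - 5*n)
S = 2076 (S = 2*(1606 - 1*568) = 2*(1606 - 568) = 2*1038 = 2076)
T = 16911259/43186218 (T = (10 - 5*88)/(-15108) + 2076/5717 = (10 - 440)*(-1/15108) + 2076*(1/5717) = -430*(-1/15108) + 2076/5717 = 215/7554 + 2076/5717 = 16911259/43186218 ≈ 0.39159)
(-26534 + 10998) + T = (-26534 + 10998) + 16911259/43186218 = -15536 + 16911259/43186218 = -670924171589/43186218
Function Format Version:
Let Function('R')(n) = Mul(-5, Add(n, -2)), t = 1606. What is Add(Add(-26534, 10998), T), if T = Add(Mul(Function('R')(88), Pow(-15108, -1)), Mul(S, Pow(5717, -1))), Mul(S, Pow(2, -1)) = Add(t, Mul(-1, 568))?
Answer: Rational(-670924171589, 43186218) ≈ -15536.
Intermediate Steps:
Function('R')(n) = Add(10, Mul(-5, n)) (Function('R')(n) = Mul(-5, Add(-2, n)) = Add(10, Mul(-5, n)))
S = 2076 (S = Mul(2, Add(1606, Mul(-1, 568))) = Mul(2, Add(1606, -568)) = Mul(2, 1038) = 2076)
T = Rational(16911259, 43186218) (T = Add(Mul(Add(10, Mul(-5, 88)), Pow(-15108, -1)), Mul(2076, Pow(5717, -1))) = Add(Mul(Add(10, -440), Rational(-1, 15108)), Mul(2076, Rational(1, 5717))) = Add(Mul(-430, Rational(-1, 15108)), Rational(2076, 5717)) = Add(Rational(215, 7554), Rational(2076, 5717)) = Rational(16911259, 43186218) ≈ 0.39159)
Add(Add(-26534, 10998), T) = Add(Add(-26534, 10998), Rational(16911259, 43186218)) = Add(-15536, Rational(16911259, 43186218)) = Rational(-670924171589, 43186218)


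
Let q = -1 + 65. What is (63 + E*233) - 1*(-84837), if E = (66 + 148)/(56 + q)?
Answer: 5118931/60 ≈ 85316.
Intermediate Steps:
q = 64
E = 107/60 (E = (66 + 148)/(56 + 64) = 214/120 = 214*(1/120) = 107/60 ≈ 1.7833)
(63 + E*233) - 1*(-84837) = (63 + (107/60)*233) - 1*(-84837) = (63 + 24931/60) + 84837 = 28711/60 + 84837 = 5118931/60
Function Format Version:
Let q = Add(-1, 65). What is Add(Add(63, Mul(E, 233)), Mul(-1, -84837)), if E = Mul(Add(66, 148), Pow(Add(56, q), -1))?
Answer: Rational(5118931, 60) ≈ 85316.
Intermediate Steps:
q = 64
E = Rational(107, 60) (E = Mul(Add(66, 148), Pow(Add(56, 64), -1)) = Mul(214, Pow(120, -1)) = Mul(214, Rational(1, 120)) = Rational(107, 60) ≈ 1.7833)
Add(Add(63, Mul(E, 233)), Mul(-1, -84837)) = Add(Add(63, Mul(Rational(107, 60), 233)), Mul(-1, -84837)) = Add(Add(63, Rational(24931, 60)), 84837) = Add(Rational(28711, 60), 84837) = Rational(5118931, 60)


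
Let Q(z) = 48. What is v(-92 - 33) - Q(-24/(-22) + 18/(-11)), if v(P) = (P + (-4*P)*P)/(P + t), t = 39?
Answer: 58497/86 ≈ 680.20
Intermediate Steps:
v(P) = (P - 4*P**2)/(39 + P) (v(P) = (P + (-4*P)*P)/(P + 39) = (P - 4*P**2)/(39 + P))
v(-92 - 33) - Q(-24/(-22) + 18/(-11)) = (-92 - 33)*(1 - 4*(-92 - 33))/(39 + (-92 - 33)) - 1*48 = -125*(1 - 4*(-125))/(39 - 125) - 48 = -125*(1 + 500)/(-86) - 48 = -125*(-1/86)*501 - 48 = 62625/86 - 48 = 58497/86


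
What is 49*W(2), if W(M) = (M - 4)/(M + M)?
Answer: -49/2 ≈ -24.500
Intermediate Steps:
W(M) = (-4 + M)/(2*M) (W(M) = (-4 + M)/((2*M)) = (-4 + M)*(1/(2*M)) = (-4 + M)/(2*M))
49*W(2) = 49*((1/2)*(-4 + 2)/2) = 49*((1/2)*(1/2)*(-2)) = 49*(-1/2) = -49/2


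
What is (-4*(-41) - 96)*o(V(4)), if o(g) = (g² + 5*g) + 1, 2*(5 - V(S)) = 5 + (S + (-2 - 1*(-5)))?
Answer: -204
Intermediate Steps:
V(S) = 1 - S/2 (V(S) = 5 - (5 + (S + (-2 - 1*(-5))))/2 = 5 - (5 + (S + (-2 + 5)))/2 = 5 - (5 + (S + 3))/2 = 5 - (5 + (3 + S))/2 = 5 - (8 + S)/2 = 5 + (-4 - S/2) = 1 - S/2)
o(g) = 1 + g² + 5*g
(-4*(-41) - 96)*o(V(4)) = (-4*(-41) - 96)*(1 + (1 - ½*4)² + 5*(1 - ½*4)) = (164 - 96)*(1 + (1 - 2)² + 5*(1 - 2)) = 68*(1 + (-1)² + 5*(-1)) = 68*(1 + 1 - 5) = 68*(-3) = -204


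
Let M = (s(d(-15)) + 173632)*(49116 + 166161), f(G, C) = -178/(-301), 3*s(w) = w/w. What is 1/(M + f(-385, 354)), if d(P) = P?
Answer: 301/11251093394901 ≈ 2.6753e-11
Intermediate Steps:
s(w) = ⅓ (s(w) = (w/w)/3 = (⅓)*1 = ⅓)
f(G, C) = 178/301 (f(G, C) = -178*(-1/301) = 178/301)
M = 37379047823 (M = (⅓ + 173632)*(49116 + 166161) = (520897/3)*215277 = 37379047823)
1/(M + f(-385, 354)) = 1/(37379047823 + 178/301) = 1/(11251093394901/301) = 301/11251093394901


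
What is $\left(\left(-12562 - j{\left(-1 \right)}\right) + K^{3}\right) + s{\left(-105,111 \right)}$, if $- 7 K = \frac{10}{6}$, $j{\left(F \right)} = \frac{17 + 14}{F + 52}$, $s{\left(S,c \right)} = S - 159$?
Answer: $- \frac{2019384784}{157437} \approx -12827.0$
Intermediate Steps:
$s{\left(S,c \right)} = -159 + S$
$j{\left(F \right)} = \frac{31}{52 + F}$
$K = - \frac{5}{21}$ ($K = - \frac{10 \cdot \frac{1}{6}}{7} = \left(- \frac{1}{7}\right) \frac{5}{3} = - \frac{5}{21} \approx -0.2381$)
$\left(\left(-12562 - j{\left(-1 \right)}\right) + K^{3}\right) + s{\left(-105,111 \right)} = \left(\left(-12562 - \frac{31}{52 - 1}\right) + \left(- \frac{5}{21}\right)^{3}\right) - 264 = \left(\left(-12562 - \frac{31}{51}\right) - \frac{125}{9261}\right) - 264 = \left(- \frac{640693}{51} - \frac{125}{9261}\right) - 264 = - \frac{1977821416}{157437} - 264 = - \frac{2019384784}{157437}$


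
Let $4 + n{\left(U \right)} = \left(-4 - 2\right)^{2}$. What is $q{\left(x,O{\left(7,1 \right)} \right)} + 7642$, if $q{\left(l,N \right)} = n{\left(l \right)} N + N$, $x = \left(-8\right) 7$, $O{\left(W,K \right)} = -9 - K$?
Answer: $7312$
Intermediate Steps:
$n{\left(U \right)} = 32$ ($n{\left(U \right)} = -4 + \left(-4 - 2\right)^{2} = -4 + \left(-6\right)^{2} = -4 + 36 = 32$)
$x = -56$
$q{\left(l,N \right)} = 33 N$ ($q{\left(l,N \right)} = 32 N + N = 33 N$)
$q{\left(x,O{\left(7,1 \right)} \right)} + 7642 = 33 \left(-9 - 1\right) + 7642 = 33 \left(-10\right) + 7642 = -330 + 7642 = 7312$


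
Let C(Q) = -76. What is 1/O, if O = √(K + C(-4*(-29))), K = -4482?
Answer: -I*√4558/4558 ≈ -0.014812*I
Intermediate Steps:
O = I*√4558 (O = √(-4482 - 76) = √(-4558) = I*√4558 ≈ 67.513*I)
1/O = 1/(I*√4558) = -I*√4558/4558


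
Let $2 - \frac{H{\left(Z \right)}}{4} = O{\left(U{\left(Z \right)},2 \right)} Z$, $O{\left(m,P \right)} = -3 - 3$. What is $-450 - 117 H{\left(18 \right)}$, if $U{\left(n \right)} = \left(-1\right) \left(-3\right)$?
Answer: $-51930$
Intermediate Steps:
$U{\left(n \right)} = 3$
$O{\left(m,P \right)} = -6$ ($O{\left(m,P \right)} = -3 - 3 = -6$)
$H{\left(Z \right)} = 8 + 24 Z$ ($H{\left(Z \right)} = 8 - 4 \left(- 6 Z\right) = 8 + 24 Z$)
$-450 - 117 H{\left(18 \right)} = -450 - 117 \left(8 + 24 \cdot 18\right) = -450 - 117 \left(8 + 432\right) = -450 - 51480 = -51930$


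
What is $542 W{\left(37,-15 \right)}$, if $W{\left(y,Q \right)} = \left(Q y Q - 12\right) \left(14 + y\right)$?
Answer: $229787946$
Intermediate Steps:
$W{\left(y,Q \right)} = \left(-12 + y Q^{2}\right) \left(14 + y\right)$ ($W{\left(y,Q \right)} = \left(y Q^{2} - 12\right) \left(14 + y\right) = \left(-12 + y Q^{2}\right) \left(14 + y\right)$)
$542 W{\left(37,-15 \right)} = 542 \left(-168 - 444 + \left(-15\right)^{2} \cdot 37^{2} + 14 \cdot 37 \left(-15\right)^{2}\right) = 542 \left(-168 - 444 + 225 \cdot 1369 + 14 \cdot 37 \cdot 225\right) = 542 \left(-168 - 444 + 308025 + 116550\right) = 542 \cdot 423963 = 229787946$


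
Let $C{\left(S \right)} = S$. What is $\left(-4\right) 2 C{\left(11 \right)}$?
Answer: $-88$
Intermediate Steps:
$\left(-4\right) 2 C{\left(11 \right)} = \left(-4\right) 2 \cdot 11 = \left(-8\right) 11 = -88$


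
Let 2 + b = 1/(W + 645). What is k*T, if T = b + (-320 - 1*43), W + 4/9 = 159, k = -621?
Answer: 1639235691/7232 ≈ 2.2666e+5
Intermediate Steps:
W = 1427/9 (W = -4/9 + 159 = 1427/9 ≈ 158.56)
b = -14455/7232 (b = -2 + 1/(1427/9 + 645) = -2 + 1/(7232/9) = -2 + 9/7232 = -14455/7232 ≈ -1.9988)
T = -2639671/7232 (T = -14455/7232 + (-320 - 1*43) = -14455/7232 + (-320 - 43) = -14455/7232 - 363 = -2639671/7232 ≈ -365.00)
k*T = -621*(-2639671/7232) = 1639235691/7232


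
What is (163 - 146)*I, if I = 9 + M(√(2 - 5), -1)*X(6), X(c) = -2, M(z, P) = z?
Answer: 153 - 34*I*√3 ≈ 153.0 - 58.89*I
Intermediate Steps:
I = 9 - 2*I*√3 (I = 9 + √(2 - 5)*(-2) = 9 + √(-3)*(-2) = 9 + (I*√3)*(-2) = 9 - 2*I*√3 ≈ 9.0 - 3.4641*I)
(163 - 146)*I = (163 - 146)*(9 - 2*I*√3) = 17*(9 - 2*I*√3) = 153 - 34*I*√3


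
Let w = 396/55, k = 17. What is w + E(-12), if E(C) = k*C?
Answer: -984/5 ≈ -196.80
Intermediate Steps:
E(C) = 17*C
w = 36/5 (w = 396*(1/55) = 36/5 ≈ 7.2000)
w + E(-12) = 36/5 + 17*(-12) = 36/5 - 204 = -984/5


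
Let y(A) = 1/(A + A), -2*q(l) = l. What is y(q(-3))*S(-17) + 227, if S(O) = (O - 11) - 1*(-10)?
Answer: 221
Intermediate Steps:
S(O) = -1 + O (S(O) = (-11 + O) + 10 = -1 + O)
q(l) = -l/2
y(A) = 1/(2*A)
y(q(-3))*S(-17) + 227 = (1/(2*((-½*(-3)))))*(-1 - 17) + 227 = (1/(2*(3/2)))*(-18) + 227 = ((½)*(⅔))*(-18) + 227 = (⅓)*(-18) + 227 = -6 + 227 = 221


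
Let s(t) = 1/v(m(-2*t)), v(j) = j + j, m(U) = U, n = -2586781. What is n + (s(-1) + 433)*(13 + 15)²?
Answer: -2247113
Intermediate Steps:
v(j) = 2*j
s(t) = -1/(4*t) (s(t) = 1/(2*(-2*t)) = 1/(-4*t) = -1/(4*t))
n + (s(-1) + 433)*(13 + 15)² = -2586781 + (-¼/(-1) + 433)*(13 + 15)² = -2586781 + (-¼*(-1) + 433)*28² = -2586781 + (¼ + 433)*784 = -2586781 + (1733/4)*784 = -2586781 + 339668 = -2247113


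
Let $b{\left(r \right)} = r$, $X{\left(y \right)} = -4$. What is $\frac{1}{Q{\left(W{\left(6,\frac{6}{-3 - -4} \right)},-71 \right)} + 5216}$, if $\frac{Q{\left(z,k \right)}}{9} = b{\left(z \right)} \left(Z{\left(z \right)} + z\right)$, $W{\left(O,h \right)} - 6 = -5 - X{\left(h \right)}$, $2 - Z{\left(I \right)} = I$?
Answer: $\frac{1}{5306} \approx 0.00018847$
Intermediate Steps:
$Z{\left(I \right)} = 2 - I$
$W{\left(O,h \right)} = 5$ ($W{\left(O,h \right)} = 6 - 1 = 5$)
$Q{\left(z,k \right)} = 18 z$ ($Q{\left(z,k \right)} = 9 z \left(\left(2 - z\right) + z\right) = 9 z 2 = 9 \cdot 2 z = 18 z$)
$\frac{1}{Q{\left(W{\left(6,\frac{6}{-3 - -4} \right)},-71 \right)} + 5216} = \frac{1}{18 \cdot 5 + 5216} = \frac{1}{90 + 5216} = \frac{1}{5306}$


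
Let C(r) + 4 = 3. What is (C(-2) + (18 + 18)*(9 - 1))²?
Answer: 82369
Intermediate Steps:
C(r) = -1 (C(r) = -4 + 3 = -1)
(C(-2) + (18 + 18)*(9 - 1))² = (-1 + (18 + 18)*(9 - 1))² = (-1 + 36*8)² = (-1 + 288)² = 287² = 82369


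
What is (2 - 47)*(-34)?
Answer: 1530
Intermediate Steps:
(2 - 47)*(-34) = -45*(-34) = 1530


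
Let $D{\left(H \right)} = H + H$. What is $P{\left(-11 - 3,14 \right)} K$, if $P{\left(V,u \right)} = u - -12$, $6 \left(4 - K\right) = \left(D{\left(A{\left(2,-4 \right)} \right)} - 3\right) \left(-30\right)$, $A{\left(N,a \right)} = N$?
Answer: $234$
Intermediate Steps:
$D{\left(H \right)} = 2 H$
$K = 9$ ($K = 4 - \frac{\left(2 \cdot 2 - 3\right) \left(-30\right)}{6} = 4 - \frac{\left(4 - 3\right) \left(-30\right)}{6} = 4 - \frac{1 \left(-30\right)}{6} = 4 - -5 = 4 + 5 = 9$)
$P{\left(V,u \right)} = 12 + u$ ($P{\left(V,u \right)} = u + 12 = 12 + u$)
$P{\left(-11 - 3,14 \right)} K = \left(12 + 14\right) 9 = 26 \cdot 9 = 234$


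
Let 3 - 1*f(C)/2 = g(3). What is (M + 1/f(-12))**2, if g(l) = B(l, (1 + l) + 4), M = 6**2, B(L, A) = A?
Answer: 128881/100 ≈ 1288.8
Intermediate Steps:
M = 36
g(l) = 5 + l (g(l) = (1 + l) + 4 = 5 + l)
f(C) = -10 (f(C) = 6 - 2*(5 + 3) = 6 - 2*8 = 6 - 16 = -10)
(M + 1/f(-12))**2 = (36 + 1/(-10))**2 = (36 - 1/10)**2 = (359/10)**2 = 128881/100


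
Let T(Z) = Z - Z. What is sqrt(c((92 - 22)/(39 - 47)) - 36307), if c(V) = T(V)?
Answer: I*sqrt(36307) ≈ 190.54*I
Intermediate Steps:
T(Z) = 0
c(V) = 0
sqrt(c((92 - 22)/(39 - 47)) - 36307) = sqrt(0 - 36307) = sqrt(-36307) = I*sqrt(36307)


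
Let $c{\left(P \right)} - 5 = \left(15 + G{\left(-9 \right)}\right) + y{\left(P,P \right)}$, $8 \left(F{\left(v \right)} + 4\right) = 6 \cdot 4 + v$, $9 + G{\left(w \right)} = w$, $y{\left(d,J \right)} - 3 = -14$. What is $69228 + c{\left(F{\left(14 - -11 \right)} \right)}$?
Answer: $69219$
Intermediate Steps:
$y{\left(d,J \right)} = -11$ ($y{\left(d,J \right)} = 3 - 14 = -11$)
$G{\left(w \right)} = -9 + w$
$F{\left(v \right)} = -1 + \frac{v}{8}$ ($F{\left(v \right)} = -4 + \frac{6 \cdot 4 + v}{8} = -4 + \frac{24 + v}{8} = -4 + \left(3 + \frac{v}{8}\right) = -1 + \frac{v}{8}$)
$c{\left(P \right)} = -9$ ($c{\left(P \right)} = 5 + \left(\left(15 - 18\right) - 11\right) = 5 - 14 = -9$)
$69228 + c{\left(F{\left(14 - -11 \right)} \right)} = 69228 - 9 = 69219$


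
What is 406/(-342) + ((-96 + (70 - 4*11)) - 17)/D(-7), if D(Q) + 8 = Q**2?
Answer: -23200/7011 ≈ -3.3091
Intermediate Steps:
D(Q) = -8 + Q**2
406/(-342) + ((-96 + (70 - 4*11)) - 17)/D(-7) = 406/(-342) + ((-96 + (70 - 4*11)) - 17)/(-8 + (-7)**2) = 406*(-1/342) + ((-96 + (70 - 44)) - 17)/(-8 + 49) = -203/171 + ((-96 + 26) - 17)/41 = -203/171 + (-70 - 17)*(1/41) = -203/171 - 87*1/41 = -203/171 - 87/41 = -23200/7011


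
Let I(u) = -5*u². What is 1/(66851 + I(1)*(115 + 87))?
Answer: 1/65841 ≈ 1.5188e-5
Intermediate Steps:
1/(66851 + I(1)*(115 + 87)) = 1/(66851 + (-5*1²)*(115 + 87)) = 1/(66851 - 5*1*202) = 1/(66851 - 5*202) = 1/(66851 - 1010) = 1/65841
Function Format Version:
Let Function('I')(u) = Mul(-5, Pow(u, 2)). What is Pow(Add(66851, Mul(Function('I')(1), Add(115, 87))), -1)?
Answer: Rational(1, 65841) ≈ 1.5188e-5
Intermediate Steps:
Pow(Add(66851, Mul(Function('I')(1), Add(115, 87))), -1) = Pow(Add(66851, Mul(Mul(-5, Pow(1, 2)), Add(115, 87))), -1) = Pow(Add(66851, Mul(Mul(-5, 1), 202)), -1) = Pow(Add(66851, Mul(-5, 202)), -1) = Pow(Add(66851, -1010), -1) = Pow(65841, -1) = Rational(1, 65841)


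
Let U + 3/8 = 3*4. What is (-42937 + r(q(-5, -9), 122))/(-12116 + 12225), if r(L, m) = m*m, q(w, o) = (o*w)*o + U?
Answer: -28053/109 ≈ -257.37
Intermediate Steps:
U = 93/8 (U = -3/8 + 3*4 = -3/8 + 12 = 93/8 ≈ 11.625)
q(w, o) = 93/8 + w*o² (q(w, o) = (o*w)*o + 93/8 = w*o² + 93/8 = 93/8 + w*o²)
r(L, m) = m²
(-42937 + r(q(-5, -9), 122))/(-12116 + 12225) = (-42937 + 122²)/(-12116 + 12225) = (-42937 + 14884)/109 = -28053*1/109 = -28053/109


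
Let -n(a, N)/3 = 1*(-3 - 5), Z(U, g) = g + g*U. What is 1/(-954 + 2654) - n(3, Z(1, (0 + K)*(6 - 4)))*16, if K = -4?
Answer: -652799/1700 ≈ -384.00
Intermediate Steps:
Z(U, g) = g + U*g
n(a, N) = 24 (n(a, N) = -3*(-3 - 5) = -3*(-8) = 24)
1/(-954 + 2654) - n(3, Z(1, (0 + K)*(6 - 4)))*16 = 1/(-954 + 2654) - 24*16 = 1/1700 - 1*384 = 1/1700 - 384 = -652799/1700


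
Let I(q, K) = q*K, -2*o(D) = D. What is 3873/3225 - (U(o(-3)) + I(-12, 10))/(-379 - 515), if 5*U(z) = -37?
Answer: 1017199/961050 ≈ 1.0584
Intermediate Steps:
o(D) = -D/2
U(z) = -37/5 (U(z) = (⅕)*(-37) = -37/5)
I(q, K) = K*q
3873/3225 - (U(o(-3)) + I(-12, 10))/(-379 - 515) = 3873/3225 - (-37/5 + 10*(-12))/(-379 - 515) = 3873*(1/3225) - (-37/5 - 120)/(-894) = 1291/1075 - (-637)*(-1)/(5*894) = 1291/1075 - 1*637/4470 = 1291/1075 - 637/4470 = 1017199/961050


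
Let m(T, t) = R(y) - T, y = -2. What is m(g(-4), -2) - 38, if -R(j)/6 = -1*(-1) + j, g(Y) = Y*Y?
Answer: -48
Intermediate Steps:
g(Y) = Y²
R(j) = -6 - 6*j (R(j) = -6*(-1*(-1) + j) = -6*(1 + j) = -6 - 6*j)
m(T, t) = 6 - T (m(T, t) = (-6 - 6*(-2)) - T = (-6 + 12) - T = 6 - T)
m(g(-4), -2) - 38 = (6 - 1*(-4)²) - 38 = (6 - 1*16) - 38 = (6 - 16) - 38 = -10 - 38 = -48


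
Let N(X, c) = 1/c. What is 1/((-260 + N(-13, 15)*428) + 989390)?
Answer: 15/14837378 ≈ 1.0110e-6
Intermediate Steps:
1/((-260 + N(-13, 15)*428) + 989390) = 1/((-260 + 428/15) + 989390) = 1/(-3472/15 + 989390) = 1/(14837378/15) = 15/14837378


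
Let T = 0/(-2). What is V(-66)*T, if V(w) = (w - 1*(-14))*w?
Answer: 0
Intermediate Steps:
V(w) = w*(14 + w) (V(w) = (w + 14)*w = (14 + w)*w = w*(14 + w))
T = 0 (T = 0*(-½) = 0)
V(-66)*T = -66*(14 - 66)*0 = -66*(-52)*0 = 3432*0 = 0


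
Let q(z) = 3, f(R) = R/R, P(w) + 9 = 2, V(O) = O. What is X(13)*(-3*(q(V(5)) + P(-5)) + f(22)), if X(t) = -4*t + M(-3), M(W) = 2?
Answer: -650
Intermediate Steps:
P(w) = -7 (P(w) = -9 + 2 = -7)
f(R) = 1
X(t) = 2 - 4*t (X(t) = -4*t + 2 = 2 - 4*t)
X(13)*(-3*(q(V(5)) + P(-5)) + f(22)) = (2 - 4*13)*(-3*(3 - 7) + 1) = (2 - 52)*(-3*(-4) + 1) = -50*(12 + 1) = -50*13 = -650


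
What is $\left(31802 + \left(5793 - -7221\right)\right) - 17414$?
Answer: $27402$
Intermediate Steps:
$\left(31802 + \left(5793 - -7221\right)\right) - 17414 = \left(31802 + \left(5793 + 7221\right)\right) - 17414 = \left(31802 + 13014\right) - 17414 = 44816 - 17414 = 27402$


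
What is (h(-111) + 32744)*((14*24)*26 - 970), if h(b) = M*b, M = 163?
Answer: 113779666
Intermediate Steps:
h(b) = 163*b
(h(-111) + 32744)*((14*24)*26 - 970) = (163*(-111) + 32744)*((14*24)*26 - 970) = (-18093 + 32744)*(336*26 - 970) = 14651*(8736 - 970) = 14651*7766 = 113779666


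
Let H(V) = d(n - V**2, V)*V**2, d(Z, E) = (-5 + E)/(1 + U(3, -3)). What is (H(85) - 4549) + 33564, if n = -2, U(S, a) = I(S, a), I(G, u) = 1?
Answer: 318015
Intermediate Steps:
U(S, a) = 1
d(Z, E) = -5/2 + E/2 (d(Z, E) = (-5 + E)/(1 + 1) = (-5 + E)/2 = (-5 + E)*(1/2) = -5/2 + E/2)
H(V) = V**2*(-5/2 + V/2) (H(V) = (-5/2 + V/2)*V**2 = V**2*(-5/2 + V/2))
(H(85) - 4549) + 33564 = ((1/2)*85**2*(-5 + 85) - 4549) + 33564 = ((1/2)*7225*80 - 4549) + 33564 = (289000 - 4549) + 33564 = 284451 + 33564 = 318015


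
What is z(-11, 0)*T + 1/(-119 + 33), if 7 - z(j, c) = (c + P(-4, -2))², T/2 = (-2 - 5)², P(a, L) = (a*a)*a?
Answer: -34462093/86 ≈ -4.0072e+5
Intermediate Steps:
P(a, L) = a³ (P(a, L) = a²*a = a³)
T = 98 (T = 2*(-2 - 5)² = 2*(-7)² = 2*49 = 98)
z(j, c) = 7 - (-64 + c)² (z(j, c) = 7 - (c + (-4)³)² = 7 - (c - 64)² = 7 - (-64 + c)²)
z(-11, 0)*T + 1/(-119 + 33) = (7 - (-64 + 0)²)*98 + 1/(-119 + 33) = (7 - 1*(-64)²)*98 + 1/(-86) = (7 - 1*4096)*98 - 1/86 = (7 - 4096)*98 - 1/86 = -4089*98 - 1/86 = -400722 - 1/86 = -34462093/86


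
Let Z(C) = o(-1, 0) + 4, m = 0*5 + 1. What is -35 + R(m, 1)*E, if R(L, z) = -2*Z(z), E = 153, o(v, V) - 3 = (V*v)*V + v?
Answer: -1871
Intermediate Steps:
o(v, V) = 3 + v + v*V² (o(v, V) = 3 + ((V*v)*V + v) = 3 + (v*V² + v) = 3 + (v + v*V²) = 3 + v + v*V²)
m = 1 (m = 0 + 1 = 1)
Z(C) = 6 (Z(C) = (3 - 1 - 1*0²) + 4 = (3 - 1 - 1*0) + 4 = (3 - 1 + 0) + 4 = 2 + 4 = 6)
R(L, z) = -12 (R(L, z) = -2*6 = -12)
-35 + R(m, 1)*E = -35 - 12*153 = -35 - 1836 = -1871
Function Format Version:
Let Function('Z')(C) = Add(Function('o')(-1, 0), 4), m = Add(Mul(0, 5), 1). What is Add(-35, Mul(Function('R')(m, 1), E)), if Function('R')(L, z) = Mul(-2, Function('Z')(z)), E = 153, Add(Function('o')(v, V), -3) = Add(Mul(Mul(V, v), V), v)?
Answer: -1871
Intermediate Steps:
Function('o')(v, V) = Add(3, v, Mul(v, Pow(V, 2))) (Function('o')(v, V) = Add(3, Add(Mul(Mul(V, v), V), v)) = Add(3, Add(Mul(v, Pow(V, 2)), v)) = Add(3, Add(v, Mul(v, Pow(V, 2)))) = Add(3, v, Mul(v, Pow(V, 2))))
m = 1 (m = Add(0, 1) = 1)
Function('Z')(C) = 6 (Function('Z')(C) = Add(Add(3, -1, Mul(-1, Pow(0, 2))), 4) = Add(Add(3, -1, Mul(-1, 0)), 4) = Add(Add(3, -1, 0), 4) = Add(2, 4) = 6)
Function('R')(L, z) = -12 (Function('R')(L, z) = Mul(-2, 6) = -12)
Add(-35, Mul(Function('R')(m, 1), E)) = Add(-35, Mul(-12, 153)) = Add(-35, -1836) = -1871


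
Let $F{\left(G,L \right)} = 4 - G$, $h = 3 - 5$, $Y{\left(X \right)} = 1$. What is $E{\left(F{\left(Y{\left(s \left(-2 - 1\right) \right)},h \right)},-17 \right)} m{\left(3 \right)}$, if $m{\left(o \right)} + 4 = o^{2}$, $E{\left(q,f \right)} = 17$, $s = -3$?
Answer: $85$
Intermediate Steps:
$h = -2$ ($h = 3 - 5 = -2$)
$m{\left(o \right)} = -4 + o^{2}$
$E{\left(F{\left(Y{\left(s \left(-2 - 1\right) \right)},h \right)},-17 \right)} m{\left(3 \right)} = 17 \left(-4 + 3^{2}\right) = 17 \left(-4 + 9\right) = 17 \cdot 5 = 85$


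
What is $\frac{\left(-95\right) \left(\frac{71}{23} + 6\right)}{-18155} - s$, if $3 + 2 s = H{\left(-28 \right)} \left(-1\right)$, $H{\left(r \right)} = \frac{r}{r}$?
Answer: $\frac{170997}{83513} \approx 2.0476$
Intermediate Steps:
$H{\left(r \right)} = 1$
$s = -2$ ($s = - \frac{3}{2} + \frac{1 \left(-1\right)}{2} = - \frac{3}{2} + \frac{1}{2} \left(-1\right) = - \frac{3}{2} - \frac{1}{2} = -2$)
$\frac{\left(-95\right) \left(\frac{71}{23} + 6\right)}{-18155} - s = \frac{\left(-95\right) \left(\frac{71}{23} + 6\right)}{-18155} - -2 = - 95 \left(71 \cdot \frac{1}{23} + 6\right) \left(- \frac{1}{18155}\right) + 2 = - 95 \left(\frac{71}{23} + 6\right) \left(- \frac{1}{18155}\right) + 2 = \left(-95\right) \frac{209}{23} \left(- \frac{1}{18155}\right) + 2 = \left(- \frac{19855}{23}\right) \left(- \frac{1}{18155}\right) + 2 = \frac{3971}{83513} + 2 = \frac{170997}{83513}$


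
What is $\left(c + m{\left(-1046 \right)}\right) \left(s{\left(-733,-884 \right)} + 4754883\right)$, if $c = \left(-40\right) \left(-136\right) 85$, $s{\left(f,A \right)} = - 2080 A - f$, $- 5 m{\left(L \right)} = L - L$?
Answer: $3049220966400$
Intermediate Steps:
$m{\left(L \right)} = 0$ ($m{\left(L \right)} = - \frac{L - L}{5} = \left(- \frac{1}{5}\right) 0 = 0$)
$s{\left(f,A \right)} = - f - 2080 A$
$c = 462400$ ($c = 5440 \cdot 85 = 462400$)
$\left(c + m{\left(-1046 \right)}\right) \left(s{\left(-733,-884 \right)} + 4754883\right) = \left(462400 + 0\right) \left(\left(\left(-1\right) \left(-733\right) - -1838720\right) + 4754883\right) = 462400 \left(\left(733 + 1838720\right) + 4754883\right) = 462400 \left(1839453 + 4754883\right) = 462400 \cdot 6594336 = 3049220966400$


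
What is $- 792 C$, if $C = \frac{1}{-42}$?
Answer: $\frac{132}{7} \approx 18.857$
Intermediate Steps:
$C = - \frac{1}{42} \approx -0.02381$
$- 792 C = \left(-792\right) \left(- \frac{1}{42}\right) = \frac{132}{7}$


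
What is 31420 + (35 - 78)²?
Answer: 33269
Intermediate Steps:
31420 + (35 - 78)² = 31420 + (-43)² = 31420 + 1849 = 33269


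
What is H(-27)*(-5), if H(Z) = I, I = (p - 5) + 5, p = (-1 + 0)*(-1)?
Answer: -5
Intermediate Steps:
p = 1 (p = -1*(-1) = 1)
I = 1 (I = (1 - 5) + 5 = -4 + 5 = 1)
H(Z) = 1
H(-27)*(-5) = 1*(-5) = -5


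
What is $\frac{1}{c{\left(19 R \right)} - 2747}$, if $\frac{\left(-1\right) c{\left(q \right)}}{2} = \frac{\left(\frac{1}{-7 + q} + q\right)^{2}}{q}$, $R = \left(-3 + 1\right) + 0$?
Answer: $- \frac{38475}{102763304} \approx -0.0003744$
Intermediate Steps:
$R = -2$ ($R = -2 + 0 = -2$)
$c{\left(q \right)} = - \frac{2 \left(q + \frac{1}{-7 + q}\right)^{2}}{q}$ ($c{\left(q \right)} = - 2 \frac{\left(\frac{1}{-7 + q} + q\right)^{2}}{q} = - 2 \frac{\left(q + \frac{1}{-7 + q}\right)^{2}}{q} = - \frac{2 \left(q + \frac{1}{-7 + q}\right)^{2}}{q}$)
$\frac{1}{c{\left(19 R \right)} - 2747} = \frac{1}{- \frac{2 \left(1 + \left(19 \left(-2\right)\right)^{2} - 7 \cdot 19 \left(-2\right)\right)^{2}}{19 \left(-2\right) \left(-7 + 19 \left(-2\right)\right)^{2}} - 2747} = \frac{1}{- \frac{2 \left(1 + \left(-38\right)^{2} - -266\right)^{2}}{\left(-38\right) \left(-7 - 38\right)^{2}} - 2747} = \frac{1}{\left(-2\right) \left(- \frac{1}{38}\right) \frac{1}{2025} \left(1 + 1444 + 266\right)^{2} - 2747} = \frac{1}{\left(-2\right) \left(- \frac{1}{38}\right) \frac{1}{2025} \cdot 1711^{2} - 2747} = \frac{1}{\left(-2\right) \left(- \frac{1}{38}\right) \frac{1}{2025} \cdot 2927521 - 2747} = \frac{1}{\frac{2927521}{38475} - 2747} = \frac{1}{- \frac{102763304}{38475}} = - \frac{38475}{102763304}$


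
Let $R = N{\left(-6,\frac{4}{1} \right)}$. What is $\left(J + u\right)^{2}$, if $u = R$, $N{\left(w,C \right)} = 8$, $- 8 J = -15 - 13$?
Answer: $\frac{529}{4} \approx 132.25$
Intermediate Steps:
$J = \frac{7}{2}$ ($J = - \frac{-15 - 13}{8} = \left(- \frac{1}{8}\right) \left(-28\right) = \frac{7}{2} \approx 3.5$)
$R = 8$
$u = 8$
$\left(J + u\right)^{2} = \left(\frac{7}{2} + 8\right)^{2} = \left(\frac{23}{2}\right)^{2} = \frac{529}{4}$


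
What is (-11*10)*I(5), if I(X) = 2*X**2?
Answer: -5500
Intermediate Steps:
(-11*10)*I(5) = (-11*10)*(2*5**2) = -220*25 = -110*50 = -5500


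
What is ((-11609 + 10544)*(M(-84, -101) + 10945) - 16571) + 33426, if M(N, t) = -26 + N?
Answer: -11522420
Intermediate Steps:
((-11609 + 10544)*(M(-84, -101) + 10945) - 16571) + 33426 = ((-11609 + 10544)*((-26 - 84) + 10945) - 16571) + 33426 = (-1065*(-110 + 10945) - 16571) + 33426 = (-1065*10835 - 16571) + 33426 = (-11539275 - 16571) + 33426 = -11555846 + 33426 = -11522420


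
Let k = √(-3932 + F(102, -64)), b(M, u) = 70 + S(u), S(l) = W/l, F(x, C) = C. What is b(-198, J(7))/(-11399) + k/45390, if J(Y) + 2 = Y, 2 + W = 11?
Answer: -359/56995 + I*√111/7565 ≈ -0.0062988 + 0.0013927*I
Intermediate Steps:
W = 9 (W = -2 + 11 = 9)
S(l) = 9/l
J(Y) = -2 + Y
b(M, u) = 70 + 9/u
k = 6*I*√111 (k = √(-3932 - 64) = √(-3996) = 6*I*√111 ≈ 63.214*I)
b(-198, J(7))/(-11399) + k/45390 = (70 + 9/(-2 + 7))/(-11399) + (6*I*√111)/45390 = (70 + 9/5)*(-1/11399) + (6*I*√111)*(1/45390) = (70 + 9*(⅕))*(-1/11399) + I*√111/7565 = (70 + 9/5)*(-1/11399) + I*√111/7565 = (359/5)*(-1/11399) + I*√111/7565 = -359/56995 + I*√111/7565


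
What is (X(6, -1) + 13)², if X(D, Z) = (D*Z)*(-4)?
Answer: 1369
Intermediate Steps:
X(D, Z) = -4*D*Z
(X(6, -1) + 13)² = (-4*6*(-1) + 13)² = (24 + 13)² = 37² = 1369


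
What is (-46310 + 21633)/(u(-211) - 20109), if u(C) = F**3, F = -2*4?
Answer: 24677/20621 ≈ 1.1967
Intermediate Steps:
F = -8
u(C) = -512 (u(C) = (-8)**3 = -512)
(-46310 + 21633)/(u(-211) - 20109) = (-46310 + 21633)/(-512 - 20109) = -24677/(-20621) = -24677*(-1/20621) = 24677/20621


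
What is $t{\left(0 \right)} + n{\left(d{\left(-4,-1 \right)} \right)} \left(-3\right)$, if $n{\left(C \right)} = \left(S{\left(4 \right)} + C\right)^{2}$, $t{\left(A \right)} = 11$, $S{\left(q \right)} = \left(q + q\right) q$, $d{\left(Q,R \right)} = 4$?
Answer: $-3877$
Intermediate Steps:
$S{\left(q \right)} = 2 q^{2}$ ($S{\left(q \right)} = 2 q q = 2 q^{2}$)
$n{\left(C \right)} = \left(32 + C\right)^{2}$ ($n{\left(C \right)} = \left(2 \cdot 4^{2} + C\right)^{2} = \left(2 \cdot 16 + C\right)^{2} = \left(32 + C\right)^{2}$)
$t{\left(0 \right)} + n{\left(d{\left(-4,-1 \right)} \right)} \left(-3\right) = 11 + \left(32 + 4\right)^{2} \left(-3\right) = 11 + 36^{2} \left(-3\right) = 11 + 1296 \left(-3\right) = 11 - 3888 = -3877$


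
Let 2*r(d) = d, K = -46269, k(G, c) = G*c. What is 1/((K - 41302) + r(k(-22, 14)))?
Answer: -1/87725 ≈ -1.1399e-5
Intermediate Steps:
r(d) = d/2
1/((K - 41302) + r(k(-22, 14))) = 1/((-46269 - 41302) + (-22*14)/2) = 1/(-87571 + (½)*(-308)) = 1/(-87571 - 154) = 1/(-87725) = -1/87725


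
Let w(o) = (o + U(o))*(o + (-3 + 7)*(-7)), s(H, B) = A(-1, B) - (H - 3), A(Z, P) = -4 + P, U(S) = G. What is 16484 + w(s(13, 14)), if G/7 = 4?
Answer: 15700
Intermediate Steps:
G = 28 (G = 7*4 = 28)
U(S) = 28
s(H, B) = -1 + B - H (s(H, B) = (-4 + B) - (H - 3) = (-4 + B) - (-3 + H) = (-4 + B) + (3 - H) = -1 + B - H)
w(o) = (-28 + o)*(28 + o) (w(o) = (o + 28)*(o + (-3 + 7)*(-7)) = (28 + o)*(o + 4*(-7)) = (28 + o)*(o - 28) = (28 + o)*(-28 + o) = (-28 + o)*(28 + o))
16484 + w(s(13, 14)) = 16484 + (-784 + (-1 + 14 - 1*13)²) = 16484 + (-784 + (-1 + 14 - 13)²) = 16484 + (-784 + 0²) = 16484 + (-784 + 0) = 16484 - 784 = 15700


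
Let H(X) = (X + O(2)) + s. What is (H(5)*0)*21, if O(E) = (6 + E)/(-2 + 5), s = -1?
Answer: 0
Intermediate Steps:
O(E) = 2 + E/3 (O(E) = (6 + E)/3 = (6 + E)*(1/3) = 2 + E/3)
H(X) = 5/3 + X (H(X) = (X + (2 + (1/3)*2)) - 1 = (X + (2 + 2/3)) - 1 = (X + 8/3) - 1 = (8/3 + X) - 1 = 5/3 + X)
(H(5)*0)*21 = ((5/3 + 5)*0)*21 = ((20/3)*0)*21 = 0*21 = 0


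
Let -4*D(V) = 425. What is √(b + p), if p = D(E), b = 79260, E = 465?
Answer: √316615/2 ≈ 281.34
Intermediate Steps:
D(V) = -425/4 (D(V) = -¼*425 = -425/4)
p = -425/4 ≈ -106.25
√(b + p) = √(79260 - 425/4) = √(316615/4) = √316615/2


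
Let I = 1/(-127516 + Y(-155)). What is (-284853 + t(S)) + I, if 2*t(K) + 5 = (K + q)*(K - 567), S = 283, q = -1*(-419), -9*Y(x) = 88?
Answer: -441348289423/1147732 ≈ -3.8454e+5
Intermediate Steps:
Y(x) = -88/9 (Y(x) = -⅑*88 = -88/9)
q = 419
I = -9/1147732 (I = 1/(-127516 - 88/9) = 1/(-1147732/9) = -9/1147732 ≈ -7.8415e-6)
t(K) = -5/2 + (-567 + K)*(419 + K)/2 (t(K) = -5/2 + ((K + 419)*(K - 567))/2 = -5/2 + ((419 + K)*(-567 + K))/2 = -5/2 + ((-567 + K)*(419 + K))/2 = -5/2 + (-567 + K)*(419 + K)/2)
(-284853 + t(S)) + I = (-284853 + (-118789 + (½)*283² - 74*283)) - 9/1147732 = (-284853 + (-118789 + (½)*80089 - 20942)) - 9/1147732 = (-284853 + (-118789 + 80089/2 - 20942)) - 9/1147732 = (-284853 - 199373/2) - 9/1147732 = -769079/2 - 9/1147732 = -441348289423/1147732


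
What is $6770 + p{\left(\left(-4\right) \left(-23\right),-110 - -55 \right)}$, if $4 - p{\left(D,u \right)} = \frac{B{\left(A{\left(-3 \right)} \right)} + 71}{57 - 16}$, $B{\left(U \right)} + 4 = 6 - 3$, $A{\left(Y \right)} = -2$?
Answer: $\frac{277664}{41} \approx 6772.3$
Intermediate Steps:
$B{\left(U \right)} = -1$ ($B{\left(U \right)} = -4 + \left(6 - 3\right) = -4 + 3 = -1$)
$p{\left(D,u \right)} = \frac{94}{41}$ ($p{\left(D,u \right)} = 4 - \frac{-1 + 71}{57 - 16} = 4 - \frac{70}{41} = \frac{94}{41}$)
$6770 + p{\left(\left(-4\right) \left(-23\right),-110 - -55 \right)} = 6770 + \frac{94}{41} = \frac{277664}{41}$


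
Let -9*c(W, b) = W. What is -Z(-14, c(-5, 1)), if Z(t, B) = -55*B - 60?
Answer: 815/9 ≈ 90.556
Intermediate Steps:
c(W, b) = -W/9
Z(t, B) = -60 - 55*B
-Z(-14, c(-5, 1)) = -(-60 - (-55)*(-5)/9) = -(-60 - 55*5/9) = -(-60 - 275/9) = -1*(-815/9) = 815/9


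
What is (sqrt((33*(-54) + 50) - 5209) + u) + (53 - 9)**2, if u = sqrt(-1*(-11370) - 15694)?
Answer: 1936 + I*sqrt(6941) + 2*I*sqrt(1081) ≈ 1936.0 + 149.07*I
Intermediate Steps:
u = 2*I*sqrt(1081) (u = sqrt(11370 - 15694) = sqrt(-4324) = 2*I*sqrt(1081) ≈ 65.757*I)
(sqrt((33*(-54) + 50) - 5209) + u) + (53 - 9)**2 = (sqrt((33*(-54) + 50) - 5209) + 2*I*sqrt(1081)) + (53 - 9)**2 = (sqrt((-1782 + 50) - 5209) + 2*I*sqrt(1081)) + 44**2 = (sqrt(-1732 - 5209) + 2*I*sqrt(1081)) + 1936 = (sqrt(-6941) + 2*I*sqrt(1081)) + 1936 = (I*sqrt(6941) + 2*I*sqrt(1081)) + 1936 = 1936 + I*sqrt(6941) + 2*I*sqrt(1081)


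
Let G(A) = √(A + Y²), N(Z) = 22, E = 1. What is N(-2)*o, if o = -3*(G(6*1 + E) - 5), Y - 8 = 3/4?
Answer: 330 - 33*√1337/2 ≈ -273.32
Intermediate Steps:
Y = 35/4 (Y = 8 + 3/4 = 8 + 3*(¼) = 8 + ¾ = 35/4 ≈ 8.7500)
G(A) = √(1225/16 + A) (G(A) = √(A + (35/4)²) = √(A + 1225/16) = √(1225/16 + A))
o = 15 - 3*√1337/4 (o = -3*(√(1225 + 16*(6*1 + 1))/4 - 5) = -3*(√(1225 + 16*(6 + 1))/4 - 5) = -3*(√(1225 + 16*7)/4 - 5) = -3*(√(1225 + 112)/4 - 5) = -3*(√1337/4 - 5) = -3*(-5 + √1337/4) = 15 - 3*√1337/4 ≈ -12.424)
N(-2)*o = 22*(15 - 3*√1337/4) = 330 - 33*√1337/2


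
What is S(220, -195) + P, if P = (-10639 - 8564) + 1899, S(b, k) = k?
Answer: -17499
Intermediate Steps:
P = -17304 (P = -19203 + 1899 = -17304)
S(220, -195) + P = -195 - 17304 = -17499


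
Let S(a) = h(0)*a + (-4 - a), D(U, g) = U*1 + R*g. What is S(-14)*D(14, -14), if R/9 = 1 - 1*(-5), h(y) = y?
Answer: -7420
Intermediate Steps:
R = 54 (R = 9*(1 - 1*(-5)) = 9*(1 + 5) = 9*6 = 54)
D(U, g) = U + 54*g (D(U, g) = U*1 + 54*g = U + 54*g)
S(a) = -4 - a (S(a) = 0*a + (-4 - a) = 0 + (-4 - a) = -4 - a)
S(-14)*D(14, -14) = (-4 - 1*(-14))*(14 + 54*(-14)) = (-4 + 14)*(14 - 756) = 10*(-742) = -7420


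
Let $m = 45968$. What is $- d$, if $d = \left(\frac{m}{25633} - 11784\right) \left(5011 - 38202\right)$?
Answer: $- \frac{10024123573064}{25633} \approx -3.9106 \cdot 10^{8}$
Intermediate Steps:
$d = \frac{10024123573064}{25633}$ ($d = \left(\frac{45968}{25633} - 11784\right) \left(5011 - 38202\right) = \left(45968 \cdot \frac{1}{25633} - 11784\right) \left(-33191\right) = \left(\frac{45968}{25633} - 11784\right) \left(-33191\right) = \left(- \frac{302013304}{25633}\right) \left(-33191\right) = \frac{10024123573064}{25633} \approx 3.9106 \cdot 10^{8}$)
$- d = \left(-1\right) \frac{10024123573064}{25633} = - \frac{10024123573064}{25633}$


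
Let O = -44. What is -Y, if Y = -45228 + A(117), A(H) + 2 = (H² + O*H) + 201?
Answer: 36488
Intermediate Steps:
A(H) = 199 + H² - 44*H (A(H) = -2 + ((H² - 44*H) + 201) = -2 + (201 + H² - 44*H) = 199 + H² - 44*H)
Y = -36488 (Y = -45228 + (199 + 117² - 44*117) = -45228 + (199 + 13689 - 5148) = -45228 + 8740 = -36488)
-Y = -1*(-36488) = 36488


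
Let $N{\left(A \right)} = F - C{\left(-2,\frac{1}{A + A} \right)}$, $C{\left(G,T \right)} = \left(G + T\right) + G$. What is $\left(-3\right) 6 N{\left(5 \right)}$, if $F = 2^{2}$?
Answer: $- \frac{711}{5} \approx -142.2$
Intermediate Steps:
$C{\left(G,T \right)} = T + 2 G$
$F = 4$
$N{\left(A \right)} = 8 - \frac{1}{2 A}$ ($N{\left(A \right)} = 4 - \left(\frac{1}{A + A} + 2 \left(-2\right)\right) = 4 - \left(\frac{1}{2 A} - 4\right) = 4 - \left(-4 + \frac{1}{2 A}\right) = 4 + \left(4 - \frac{1}{2 A}\right) = 8 - \frac{1}{2 A}$)
$\left(-3\right) 6 N{\left(5 \right)} = \left(-3\right) 6 \left(8 - \frac{1}{2 \cdot 5}\right) = - 18 \left(8 - \frac{1}{10}\right) = \left(-18\right) \frac{79}{10} = - \frac{711}{5}$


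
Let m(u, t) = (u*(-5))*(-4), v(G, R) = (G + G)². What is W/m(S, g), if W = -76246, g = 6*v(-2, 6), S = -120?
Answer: 38123/1200 ≈ 31.769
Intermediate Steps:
v(G, R) = 4*G² (v(G, R) = (2*G)² = 4*G²)
g = 96 (g = 6*(4*(-2)²) = 6*(4*4) = 6*16 = 96)
m(u, t) = 20*u (m(u, t) = -5*u*(-4) = 20*u)
W/m(S, g) = -76246/(20*(-120)) = -76246/(-2400) = -76246*(-1/2400) = 38123/1200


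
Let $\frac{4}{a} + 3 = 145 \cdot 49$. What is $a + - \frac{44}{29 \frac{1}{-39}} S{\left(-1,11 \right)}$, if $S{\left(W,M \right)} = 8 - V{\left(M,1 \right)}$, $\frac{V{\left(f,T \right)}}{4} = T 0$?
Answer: $\frac{48748186}{102979} \approx 473.38$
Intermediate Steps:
$V{\left(f,T \right)} = 0$ ($V{\left(f,T \right)} = 4 T 0 = 4 \cdot 0 = 0$)
$S{\left(W,M \right)} = 8$ ($S{\left(W,M \right)} = 8 - 0 = 8 + 0 = 8$)
$a = \frac{2}{3551}$ ($a = \frac{4}{-3 + 145 \cdot 49} = \frac{4}{-3 + 7105} = \frac{4}{7102} = 4 \cdot \frac{1}{7102} = \frac{2}{3551} \approx 0.00056322$)
$a + - \frac{44}{29 \frac{1}{-39}} S{\left(-1,11 \right)} = \frac{2}{3551} + - \frac{44}{29 \frac{1}{-39}} \cdot 8 = \frac{2}{3551} + - \frac{44}{29 \left(- \frac{1}{39}\right)} 8 = \frac{2}{3551} + - \frac{44}{- \frac{29}{39}} \cdot 8 = \frac{2}{3551} + \left(-44\right) \left(- \frac{39}{29}\right) 8 = \frac{2}{3551} + \frac{1716}{29} \cdot 8 = \frac{2}{3551} + \frac{13728}{29} = \frac{48748186}{102979}$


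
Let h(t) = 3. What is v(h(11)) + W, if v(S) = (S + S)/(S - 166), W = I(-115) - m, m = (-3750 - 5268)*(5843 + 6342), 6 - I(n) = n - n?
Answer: 17911146762/163 ≈ 1.0988e+8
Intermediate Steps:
I(n) = 6 (I(n) = 6 - (n - n) = 6 - 1*0 = 6 + 0 = 6)
m = -109884330 (m = -9018*12185 = -109884330)
W = 109884336 (W = 6 - 1*(-109884330) = 6 + 109884330 = 109884336)
v(S) = 2*S/(-166 + S) (v(S) = (2*S)/(-166 + S) = 2*S/(-166 + S))
v(h(11)) + W = 2*3/(-166 + 3) + 109884336 = 2*3/(-163) + 109884336 = 2*3*(-1/163) + 109884336 = -6/163 + 109884336 = 17911146762/163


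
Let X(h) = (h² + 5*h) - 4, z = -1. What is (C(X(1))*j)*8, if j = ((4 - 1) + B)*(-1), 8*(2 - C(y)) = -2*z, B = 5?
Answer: -112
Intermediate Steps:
X(h) = -4 + h² + 5*h
C(y) = 7/4 (C(y) = 2 - (-1)*(-1)/4 = 2 - ⅛*2 = 2 - ¼ = 7/4)
j = -8 (j = ((4 - 1) + 5)*(-1) = (3 + 5)*(-1) = 8*(-1) = -8)
(C(X(1))*j)*8 = ((7/4)*(-8))*8 = -14*8 = -112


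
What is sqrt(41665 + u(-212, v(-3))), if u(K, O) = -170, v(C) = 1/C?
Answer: sqrt(41495) ≈ 203.70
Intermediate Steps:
sqrt(41665 + u(-212, v(-3))) = sqrt(41665 - 170) = sqrt(41495)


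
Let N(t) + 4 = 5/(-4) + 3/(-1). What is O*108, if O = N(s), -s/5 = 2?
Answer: -891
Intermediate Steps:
s = -10 (s = -5*2 = -10)
N(t) = -33/4 (N(t) = -4 + (5/(-4) + 3/(-1)) = -4 + (5*(-1/4) + 3*(-1)) = -4 + (-5/4 - 3) = -4 - 17/4 = -33/4)
O = -33/4 ≈ -8.2500
O*108 = -33/4*108 = -891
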